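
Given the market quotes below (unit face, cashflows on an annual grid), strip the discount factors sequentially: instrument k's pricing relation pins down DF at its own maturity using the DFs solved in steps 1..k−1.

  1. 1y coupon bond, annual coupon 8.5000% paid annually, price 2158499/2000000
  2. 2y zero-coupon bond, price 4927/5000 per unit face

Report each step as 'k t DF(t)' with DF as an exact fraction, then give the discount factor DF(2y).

1 1 9947/10000
2 2 4927/5000
DF(2y) = 4927/5000 ≈ 0.985400

step 1 [1y] bond c/1=17/200: DF=(2158499/2000000 − 17/200·(0))/(1+17/200) = 9947/10000 ≈ 0.994700
step 2 [2y] zero: DF = P = 4927/5000 ≈ 0.985400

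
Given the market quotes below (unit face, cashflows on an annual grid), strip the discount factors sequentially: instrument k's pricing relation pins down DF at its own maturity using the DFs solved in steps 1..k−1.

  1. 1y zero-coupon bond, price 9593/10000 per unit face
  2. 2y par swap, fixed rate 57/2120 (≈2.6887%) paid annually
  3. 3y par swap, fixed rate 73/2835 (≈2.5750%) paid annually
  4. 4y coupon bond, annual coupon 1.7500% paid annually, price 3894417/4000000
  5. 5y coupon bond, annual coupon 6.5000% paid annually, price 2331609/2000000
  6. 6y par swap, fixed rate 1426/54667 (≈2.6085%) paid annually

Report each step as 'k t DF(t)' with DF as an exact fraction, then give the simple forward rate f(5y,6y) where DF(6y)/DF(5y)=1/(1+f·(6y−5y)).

1 1 9593/10000
2 2 9487/10000
3 3 927/1000
4 4 9081/10000
5 5 4331/5000
6 6 4287/5000
f(5y,6y) = ((4331/5000)/(4287/5000) − 1)/(1) = 44/4287 ≈ 1.0264%

step 1 [1y] zero: DF = P = 9593/10000 ≈ 0.959300
step 2 [2y] swap r/1=57/2120: DF=(1 − 57/2120·(0.959300))/(1+57/2120) = 9487/10000 ≈ 0.948700
step 3 [3y] swap r/1=73/2835: DF=(1 − 73/2835·(0.959300+0.948700))/(1+73/2835) = 927/1000 ≈ 0.927000
step 4 [4y] bond c/1=7/400: DF=(3894417/4000000 − 7/400·(0.959300+0.948700+0.927000))/(1+7/400) = 9081/10000 ≈ 0.908100
step 5 [5y] bond c/1=13/200: DF=(2331609/2000000 − 13/200·(0.959300+0.948700+0.927000+0.908100))/(1+13/200) = 4331/5000 ≈ 0.866200
step 6 [6y] swap r/1=1426/54667: DF=(1 − 1426/54667·(0.959300+0.948700+0.927000+0.908100+0.866200))/(1+1426/54667) = 4287/5000 ≈ 0.857400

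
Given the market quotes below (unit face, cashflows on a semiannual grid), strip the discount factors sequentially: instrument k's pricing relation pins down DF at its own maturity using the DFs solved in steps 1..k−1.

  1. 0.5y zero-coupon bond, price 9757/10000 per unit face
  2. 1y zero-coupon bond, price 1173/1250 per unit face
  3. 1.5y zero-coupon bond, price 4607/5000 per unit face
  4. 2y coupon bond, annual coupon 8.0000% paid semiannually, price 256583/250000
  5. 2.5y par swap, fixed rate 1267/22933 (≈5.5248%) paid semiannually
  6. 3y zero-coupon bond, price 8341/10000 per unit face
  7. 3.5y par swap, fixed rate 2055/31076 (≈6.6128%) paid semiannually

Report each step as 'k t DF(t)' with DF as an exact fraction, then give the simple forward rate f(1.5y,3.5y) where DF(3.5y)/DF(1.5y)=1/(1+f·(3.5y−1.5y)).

1 1/2 9757/10000
2 1 1173/1250
3 3/2 4607/5000
4 2 4389/5000
5 5/2 8733/10000
6 3 8341/10000
7 7/2 1589/2000
f(1.5y,3.5y) = ((4607/5000)/(1589/2000) − 1)/(2) = 1269/15890 ≈ 7.9862%

step 1 [0.5y] zero: DF = P = 9757/10000 ≈ 0.975700
step 2 [1y] zero: DF = P = 1173/1250 ≈ 0.938400
step 3 [1.5y] zero: DF = P = 4607/5000 ≈ 0.921400
step 4 [2y] bond c/2=1/25: DF=(256583/250000 − 1/25·(0.975700+0.938400+0.921400))/(1+1/25) = 4389/5000 ≈ 0.877800
step 5 [2.5y] swap r/2=1267/45866: DF=(1 − 1267/45866·(0.975700+0.938400+0.921400+0.877800))/(1+1267/45866) = 8733/10000 ≈ 0.873300
step 6 [3y] zero: DF = P = 8341/10000 ≈ 0.834100
step 7 [3.5y] swap r/2=2055/62152: DF=(1 − 2055/62152·(0.975700+0.938400+0.921400+0.877800+0.873300+0.834100))/(1+2055/62152) = 1589/2000 ≈ 0.794500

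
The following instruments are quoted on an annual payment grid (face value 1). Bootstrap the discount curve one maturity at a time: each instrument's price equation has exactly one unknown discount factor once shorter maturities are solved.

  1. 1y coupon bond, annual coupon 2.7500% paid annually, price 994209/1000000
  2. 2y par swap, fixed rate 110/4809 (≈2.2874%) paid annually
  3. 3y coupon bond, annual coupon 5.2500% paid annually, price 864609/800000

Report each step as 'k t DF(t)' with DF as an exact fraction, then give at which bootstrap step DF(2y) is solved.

1 1 2419/2500
2 2 239/250
3 3 9309/10000
DF(2y) is solved at step 2

step 1 [1y] bond c/1=11/400: DF=(994209/1000000 − 11/400·(0))/(1+11/400) = 2419/2500 ≈ 0.967600
step 2 [2y] swap r/1=110/4809: DF=(1 − 110/4809·(0.967600))/(1+110/4809) = 239/250 ≈ 0.956000
step 3 [3y] bond c/1=21/400: DF=(864609/800000 − 21/400·(0.967600+0.956000))/(1+21/400) = 9309/10000 ≈ 0.930900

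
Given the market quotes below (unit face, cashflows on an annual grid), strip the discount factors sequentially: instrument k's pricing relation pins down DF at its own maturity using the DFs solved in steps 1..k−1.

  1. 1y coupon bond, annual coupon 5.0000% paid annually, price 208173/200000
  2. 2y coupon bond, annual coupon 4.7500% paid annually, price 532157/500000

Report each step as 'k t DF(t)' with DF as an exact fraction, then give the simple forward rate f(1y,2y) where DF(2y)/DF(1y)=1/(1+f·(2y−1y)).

step 1 [1y] bond c/1=1/20: DF=(208173/200000 − 1/20·(0))/(1+1/20) = 9913/10000 ≈ 0.991300
step 2 [2y] bond c/1=19/400: DF=(532157/500000 − 19/400·(0.991300))/(1+19/400) = 9711/10000 ≈ 0.971100

1 1 9913/10000
2 2 9711/10000
f(1y,2y) = ((9913/10000)/(9711/10000) − 1)/(1) = 202/9711 ≈ 2.0801%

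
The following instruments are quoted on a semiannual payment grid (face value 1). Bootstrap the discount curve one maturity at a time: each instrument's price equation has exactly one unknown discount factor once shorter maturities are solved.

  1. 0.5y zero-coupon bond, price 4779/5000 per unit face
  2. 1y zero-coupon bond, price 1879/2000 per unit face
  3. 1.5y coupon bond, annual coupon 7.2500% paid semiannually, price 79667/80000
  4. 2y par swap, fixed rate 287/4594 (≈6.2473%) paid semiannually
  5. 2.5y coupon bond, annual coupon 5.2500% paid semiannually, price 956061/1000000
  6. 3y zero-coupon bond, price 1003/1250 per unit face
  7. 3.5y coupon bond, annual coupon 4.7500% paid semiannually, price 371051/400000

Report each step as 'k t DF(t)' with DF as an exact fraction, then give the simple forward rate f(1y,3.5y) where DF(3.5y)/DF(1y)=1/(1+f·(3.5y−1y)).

step 1 [0.5y] zero: DF = P = 4779/5000 ≈ 0.955800
step 2 [1y] zero: DF = P = 1879/2000 ≈ 0.939500
step 3 [1.5y] bond c/2=29/800: DF=(79667/80000 − 29/800·(0.955800+0.939500))/(1+29/800) = 8947/10000 ≈ 0.894700
step 4 [2y] swap r/2=287/9188: DF=(1 − 287/9188·(0.955800+0.939500+0.894700))/(1+287/9188) = 2213/2500 ≈ 0.885200
step 5 [2.5y] bond c/2=21/800: DF=(956061/1000000 − 21/800·(0.955800+0.939500+0.894700+0.885200))/(1+21/800) = 1047/1250 ≈ 0.837600
step 6 [3y] zero: DF = P = 1003/1250 ≈ 0.802400
step 7 [3.5y] bond c/2=19/800: DF=(371051/400000 − 19/800·(0.955800+0.939500+0.894700+0.885200+0.837600+0.802400))/(1+19/800) = 1957/2500 ≈ 0.782800

1 1/2 4779/5000
2 1 1879/2000
3 3/2 8947/10000
4 2 2213/2500
5 5/2 1047/1250
6 3 1003/1250
7 7/2 1957/2500
f(1y,3.5y) = ((1879/2000)/(1957/2500) − 1)/(5/2) = 1567/19570 ≈ 8.0072%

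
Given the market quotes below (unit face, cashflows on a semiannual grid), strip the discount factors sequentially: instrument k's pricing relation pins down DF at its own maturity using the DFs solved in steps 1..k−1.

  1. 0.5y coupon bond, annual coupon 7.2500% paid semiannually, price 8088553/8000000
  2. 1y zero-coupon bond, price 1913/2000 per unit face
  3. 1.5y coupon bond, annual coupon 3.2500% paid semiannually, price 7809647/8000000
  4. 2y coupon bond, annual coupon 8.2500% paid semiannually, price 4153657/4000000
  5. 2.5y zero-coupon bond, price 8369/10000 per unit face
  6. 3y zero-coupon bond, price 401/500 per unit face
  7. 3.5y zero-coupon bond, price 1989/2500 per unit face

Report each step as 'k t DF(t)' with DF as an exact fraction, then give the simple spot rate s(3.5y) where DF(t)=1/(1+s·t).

1 1/2 9757/10000
2 1 1913/2000
3 3/2 9297/10000
4 2 8839/10000
5 5/2 8369/10000
6 3 401/500
7 7/2 1989/2500
s(3.5y) = (1/(1989/2500) − 1)/(7/2) = 146/1989 ≈ 7.3404%

step 1 [0.5y] bond c/2=29/800: DF=(8088553/8000000 − 29/800·(0))/(1+29/800) = 9757/10000 ≈ 0.975700
step 2 [1y] zero: DF = P = 1913/2000 ≈ 0.956500
step 3 [1.5y] bond c/2=13/800: DF=(7809647/8000000 − 13/800·(0.975700+0.956500))/(1+13/800) = 9297/10000 ≈ 0.929700
step 4 [2y] bond c/2=33/800: DF=(4153657/4000000 − 33/800·(0.975700+0.956500+0.929700))/(1+33/800) = 8839/10000 ≈ 0.883900
step 5 [2.5y] zero: DF = P = 8369/10000 ≈ 0.836900
step 6 [3y] zero: DF = P = 401/500 ≈ 0.802000
step 7 [3.5y] zero: DF = P = 1989/2500 ≈ 0.795600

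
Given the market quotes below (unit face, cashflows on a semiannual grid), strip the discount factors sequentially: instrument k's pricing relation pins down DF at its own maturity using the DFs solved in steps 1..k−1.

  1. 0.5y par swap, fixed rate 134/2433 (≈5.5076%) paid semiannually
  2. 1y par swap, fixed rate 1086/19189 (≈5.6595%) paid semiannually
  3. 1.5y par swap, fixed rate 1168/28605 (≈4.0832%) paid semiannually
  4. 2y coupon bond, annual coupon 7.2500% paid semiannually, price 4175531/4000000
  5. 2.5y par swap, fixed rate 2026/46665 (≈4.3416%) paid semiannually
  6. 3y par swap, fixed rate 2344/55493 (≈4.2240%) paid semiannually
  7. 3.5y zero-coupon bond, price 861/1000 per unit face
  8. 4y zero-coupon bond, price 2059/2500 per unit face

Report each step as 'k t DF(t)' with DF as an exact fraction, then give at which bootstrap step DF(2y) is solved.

1 1/2 2433/2500
2 1 9457/10000
3 3/2 1177/1250
4 2 9073/10000
5 5/2 8987/10000
6 3 2207/2500
7 7/2 861/1000
8 4 2059/2500
DF(2y) is solved at step 4

step 1 [0.5y] swap r/2=67/2433: DF=(1 − 67/2433·(0))/(1+67/2433) = 2433/2500 ≈ 0.973200
step 2 [1y] swap r/2=543/19189: DF=(1 − 543/19189·(0.973200))/(1+543/19189) = 9457/10000 ≈ 0.945700
step 3 [1.5y] swap r/2=584/28605: DF=(1 − 584/28605·(0.973200+0.945700))/(1+584/28605) = 1177/1250 ≈ 0.941600
step 4 [2y] bond c/2=29/800: DF=(4175531/4000000 − 29/800·(0.973200+0.945700+0.941600))/(1+29/800) = 9073/10000 ≈ 0.907300
step 5 [2.5y] swap r/2=1013/46665: DF=(1 − 1013/46665·(0.973200+0.945700+0.941600+0.907300))/(1+1013/46665) = 8987/10000 ≈ 0.898700
step 6 [3y] swap r/2=1172/55493: DF=(1 − 1172/55493·(0.973200+0.945700+0.941600+0.907300+0.898700))/(1+1172/55493) = 2207/2500 ≈ 0.882800
step 7 [3.5y] zero: DF = P = 861/1000 ≈ 0.861000
step 8 [4y] zero: DF = P = 2059/2500 ≈ 0.823600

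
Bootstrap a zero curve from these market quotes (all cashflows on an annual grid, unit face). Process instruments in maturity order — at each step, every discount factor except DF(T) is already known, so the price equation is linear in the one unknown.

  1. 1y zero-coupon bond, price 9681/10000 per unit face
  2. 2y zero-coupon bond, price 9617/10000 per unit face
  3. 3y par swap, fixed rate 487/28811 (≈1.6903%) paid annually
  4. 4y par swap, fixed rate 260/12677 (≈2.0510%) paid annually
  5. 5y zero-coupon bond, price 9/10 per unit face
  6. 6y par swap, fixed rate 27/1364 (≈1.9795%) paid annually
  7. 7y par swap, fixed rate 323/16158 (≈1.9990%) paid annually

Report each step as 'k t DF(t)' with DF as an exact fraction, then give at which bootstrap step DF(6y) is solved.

1 1 9681/10000
2 2 9617/10000
3 3 9513/10000
4 4 461/500
5 5 9/10
6 6 8893/10000
7 7 2177/2500
DF(6y) is solved at step 6

step 1 [1y] zero: DF = P = 9681/10000 ≈ 0.968100
step 2 [2y] zero: DF = P = 9617/10000 ≈ 0.961700
step 3 [3y] swap r/1=487/28811: DF=(1 − 487/28811·(0.968100+0.961700))/(1+487/28811) = 9513/10000 ≈ 0.951300
step 4 [4y] swap r/1=260/12677: DF=(1 − 260/12677·(0.968100+0.961700+0.951300))/(1+260/12677) = 461/500 ≈ 0.922000
step 5 [5y] zero: DF = P = 9/10 ≈ 0.900000
step 6 [6y] swap r/1=27/1364: DF=(1 − 27/1364·(0.968100+0.961700+0.951300+0.922000+0.900000))/(1+27/1364) = 8893/10000 ≈ 0.889300
step 7 [7y] swap r/1=323/16158: DF=(1 − 323/16158·(0.968100+0.961700+0.951300+0.922000+0.900000+0.889300))/(1+323/16158) = 2177/2500 ≈ 0.870800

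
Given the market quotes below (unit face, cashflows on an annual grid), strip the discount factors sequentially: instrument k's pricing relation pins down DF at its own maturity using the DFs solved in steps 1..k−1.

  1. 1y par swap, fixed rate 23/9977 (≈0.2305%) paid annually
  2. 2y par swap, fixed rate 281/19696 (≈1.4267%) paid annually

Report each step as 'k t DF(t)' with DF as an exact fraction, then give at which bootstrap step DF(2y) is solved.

step 1 [1y] swap r/1=23/9977: DF=(1 − 23/9977·(0))/(1+23/9977) = 9977/10000 ≈ 0.997700
step 2 [2y] swap r/1=281/19696: DF=(1 − 281/19696·(0.997700))/(1+281/19696) = 9719/10000 ≈ 0.971900

1 1 9977/10000
2 2 9719/10000
DF(2y) is solved at step 2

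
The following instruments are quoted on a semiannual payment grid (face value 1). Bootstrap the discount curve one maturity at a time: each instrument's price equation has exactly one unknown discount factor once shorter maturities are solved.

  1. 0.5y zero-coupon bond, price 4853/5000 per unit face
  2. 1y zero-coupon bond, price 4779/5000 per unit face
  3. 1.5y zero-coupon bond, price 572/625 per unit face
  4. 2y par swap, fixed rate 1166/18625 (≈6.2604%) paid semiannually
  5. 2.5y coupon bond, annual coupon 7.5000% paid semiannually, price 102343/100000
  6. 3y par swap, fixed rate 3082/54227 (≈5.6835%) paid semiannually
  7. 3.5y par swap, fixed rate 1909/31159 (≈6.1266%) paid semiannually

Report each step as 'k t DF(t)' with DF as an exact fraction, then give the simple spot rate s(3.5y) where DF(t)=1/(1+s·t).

step 1 [0.5y] zero: DF = P = 4853/5000 ≈ 0.970600
step 2 [1y] zero: DF = P = 4779/5000 ≈ 0.955800
step 3 [1.5y] zero: DF = P = 572/625 ≈ 0.915200
step 4 [2y] swap r/2=583/18625: DF=(1 − 583/18625·(0.970600+0.955800+0.915200))/(1+583/18625) = 4417/5000 ≈ 0.883400
step 5 [2.5y] bond c/2=3/80: DF=(102343/100000 − 3/80·(0.970600+0.955800+0.915200+0.883400))/(1+3/80) = 4259/5000 ≈ 0.851800
step 6 [3y] swap r/2=1541/54227: DF=(1 − 1541/54227·(0.970600+0.955800+0.915200+0.883400+0.851800))/(1+1541/54227) = 8459/10000 ≈ 0.845900
step 7 [3.5y] swap r/2=1909/62318: DF=(1 − 1909/62318·(0.970600+0.955800+0.915200+0.883400+0.851800+0.845900))/(1+1909/62318) = 8091/10000 ≈ 0.809100

1 1/2 4853/5000
2 1 4779/5000
3 3/2 572/625
4 2 4417/5000
5 5/2 4259/5000
6 3 8459/10000
7 7/2 8091/10000
s(3.5y) = (1/(8091/10000) − 1)/(7/2) = 3818/56637 ≈ 6.7412%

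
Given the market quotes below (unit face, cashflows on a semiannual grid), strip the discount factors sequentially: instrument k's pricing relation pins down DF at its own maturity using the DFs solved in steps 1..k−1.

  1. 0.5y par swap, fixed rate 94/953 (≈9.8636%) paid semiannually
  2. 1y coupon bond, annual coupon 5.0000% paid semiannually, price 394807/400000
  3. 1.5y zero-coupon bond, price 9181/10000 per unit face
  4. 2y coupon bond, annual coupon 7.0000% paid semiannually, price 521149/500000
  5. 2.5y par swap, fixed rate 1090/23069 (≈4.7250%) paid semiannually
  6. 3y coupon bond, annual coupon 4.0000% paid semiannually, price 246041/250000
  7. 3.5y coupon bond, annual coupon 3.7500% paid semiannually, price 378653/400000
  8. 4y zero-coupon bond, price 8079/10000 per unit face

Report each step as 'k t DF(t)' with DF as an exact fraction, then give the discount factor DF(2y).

1 1/2 953/1000
2 1 9397/10000
3 3/2 9181/10000
4 2 114/125
5 5/2 891/1000
6 3 1093/1250
7 7/2 4141/5000
8 4 8079/10000
DF(2y) = 114/125 ≈ 0.912000

step 1 [0.5y] swap r/2=47/953: DF=(1 − 47/953·(0))/(1+47/953) = 953/1000 ≈ 0.953000
step 2 [1y] bond c/2=1/40: DF=(394807/400000 − 1/40·(0.953000))/(1+1/40) = 9397/10000 ≈ 0.939700
step 3 [1.5y] zero: DF = P = 9181/10000 ≈ 0.918100
step 4 [2y] bond c/2=7/200: DF=(521149/500000 − 7/200·(0.953000+0.939700+0.918100))/(1+7/200) = 114/125 ≈ 0.912000
step 5 [2.5y] swap r/2=545/23069: DF=(1 − 545/23069·(0.953000+0.939700+0.918100+0.912000))/(1+545/23069) = 891/1000 ≈ 0.891000
step 6 [3y] bond c/2=1/50: DF=(246041/250000 − 1/50·(0.953000+0.939700+0.918100+0.912000+0.891000))/(1+1/50) = 1093/1250 ≈ 0.874400
step 7 [3.5y] bond c/2=3/160: DF=(378653/400000 − 3/160·(0.953000+0.939700+0.918100+0.912000+0.891000+0.874400))/(1+3/160) = 4141/5000 ≈ 0.828200
step 8 [4y] zero: DF = P = 8079/10000 ≈ 0.807900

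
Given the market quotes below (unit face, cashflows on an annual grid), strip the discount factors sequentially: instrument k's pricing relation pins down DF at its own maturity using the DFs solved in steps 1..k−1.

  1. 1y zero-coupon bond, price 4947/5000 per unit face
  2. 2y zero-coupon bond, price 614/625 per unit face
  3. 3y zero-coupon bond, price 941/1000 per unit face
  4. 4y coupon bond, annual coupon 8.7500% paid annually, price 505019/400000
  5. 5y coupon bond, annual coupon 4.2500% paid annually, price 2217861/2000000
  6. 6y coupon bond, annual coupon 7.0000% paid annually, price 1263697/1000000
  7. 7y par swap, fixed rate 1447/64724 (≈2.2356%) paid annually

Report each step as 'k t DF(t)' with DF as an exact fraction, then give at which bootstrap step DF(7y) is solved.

1 1 4947/5000
2 2 614/625
3 3 941/1000
4 4 4633/5000
5 5 567/625
6 6 1741/2000
7 7 8553/10000
DF(7y) is solved at step 7

step 1 [1y] zero: DF = P = 4947/5000 ≈ 0.989400
step 2 [2y] zero: DF = P = 614/625 ≈ 0.982400
step 3 [3y] zero: DF = P = 941/1000 ≈ 0.941000
step 4 [4y] bond c/1=7/80: DF=(505019/400000 − 7/80·(0.989400+0.982400+0.941000))/(1+7/80) = 4633/5000 ≈ 0.926600
step 5 [5y] bond c/1=17/400: DF=(2217861/2000000 − 17/400·(0.989400+0.982400+0.941000+0.926600))/(1+17/400) = 567/625 ≈ 0.907200
step 6 [6y] bond c/1=7/100: DF=(1263697/1000000 − 7/100·(0.989400+0.982400+0.941000+0.926600+0.907200))/(1+7/100) = 1741/2000 ≈ 0.870500
step 7 [7y] swap r/1=1447/64724: DF=(1 − 1447/64724·(0.989400+0.982400+0.941000+0.926600+0.907200+0.870500))/(1+1447/64724) = 8553/10000 ≈ 0.855300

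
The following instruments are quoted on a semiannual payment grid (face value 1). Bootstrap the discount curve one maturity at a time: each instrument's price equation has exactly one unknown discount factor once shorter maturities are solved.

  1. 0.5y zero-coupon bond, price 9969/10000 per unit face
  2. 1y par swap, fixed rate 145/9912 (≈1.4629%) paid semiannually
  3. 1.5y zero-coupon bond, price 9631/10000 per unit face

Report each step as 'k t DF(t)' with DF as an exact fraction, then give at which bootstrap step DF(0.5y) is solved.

step 1 [0.5y] zero: DF = P = 9969/10000 ≈ 0.996900
step 2 [1y] swap r/2=145/19824: DF=(1 − 145/19824·(0.996900))/(1+145/19824) = 1971/2000 ≈ 0.985500
step 3 [1.5y] zero: DF = P = 9631/10000 ≈ 0.963100

1 1/2 9969/10000
2 1 1971/2000
3 3/2 9631/10000
DF(0.5y) is solved at step 1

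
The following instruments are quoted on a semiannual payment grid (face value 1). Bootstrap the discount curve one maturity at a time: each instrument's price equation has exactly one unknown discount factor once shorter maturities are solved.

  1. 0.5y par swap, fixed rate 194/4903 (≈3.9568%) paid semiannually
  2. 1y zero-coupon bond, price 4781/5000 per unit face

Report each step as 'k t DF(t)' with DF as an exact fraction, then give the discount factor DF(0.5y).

step 1 [0.5y] swap r/2=97/4903: DF=(1 − 97/4903·(0))/(1+97/4903) = 4903/5000 ≈ 0.980600
step 2 [1y] zero: DF = P = 4781/5000 ≈ 0.956200

1 1/2 4903/5000
2 1 4781/5000
DF(0.5y) = 4903/5000 ≈ 0.980600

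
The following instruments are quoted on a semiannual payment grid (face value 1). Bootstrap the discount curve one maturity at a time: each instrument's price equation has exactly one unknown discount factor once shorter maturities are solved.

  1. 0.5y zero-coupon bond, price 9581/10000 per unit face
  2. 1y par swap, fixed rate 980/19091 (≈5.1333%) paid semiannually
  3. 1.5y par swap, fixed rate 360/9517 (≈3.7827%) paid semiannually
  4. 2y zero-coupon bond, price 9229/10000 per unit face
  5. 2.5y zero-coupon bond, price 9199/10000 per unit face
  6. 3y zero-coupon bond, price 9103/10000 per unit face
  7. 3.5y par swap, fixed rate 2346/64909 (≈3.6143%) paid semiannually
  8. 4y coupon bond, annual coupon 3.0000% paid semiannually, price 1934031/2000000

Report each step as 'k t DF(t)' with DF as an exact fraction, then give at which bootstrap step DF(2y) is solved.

step 1 [0.5y] zero: DF = P = 9581/10000 ≈ 0.958100
step 2 [1y] swap r/2=490/19091: DF=(1 − 490/19091·(0.958100))/(1+490/19091) = 951/1000 ≈ 0.951000
step 3 [1.5y] swap r/2=180/9517: DF=(1 − 180/9517·(0.958100+0.951000))/(1+180/9517) = 473/500 ≈ 0.946000
step 4 [2y] zero: DF = P = 9229/10000 ≈ 0.922900
step 5 [2.5y] zero: DF = P = 9199/10000 ≈ 0.919900
step 6 [3y] zero: DF = P = 9103/10000 ≈ 0.910300
step 7 [3.5y] swap r/2=1173/64909: DF=(1 − 1173/64909·(0.958100+0.951000+0.946000+0.922900+0.919900+0.910300))/(1+1173/64909) = 8827/10000 ≈ 0.882700
step 8 [4y] bond c/2=3/200: DF=(1934031/2000000 − 3/200·(0.958100+0.951000+0.946000+0.922900+0.919900+0.910300+0.882700))/(1+3/200) = 1071/1250 ≈ 0.856800

1 1/2 9581/10000
2 1 951/1000
3 3/2 473/500
4 2 9229/10000
5 5/2 9199/10000
6 3 9103/10000
7 7/2 8827/10000
8 4 1071/1250
DF(2y) is solved at step 4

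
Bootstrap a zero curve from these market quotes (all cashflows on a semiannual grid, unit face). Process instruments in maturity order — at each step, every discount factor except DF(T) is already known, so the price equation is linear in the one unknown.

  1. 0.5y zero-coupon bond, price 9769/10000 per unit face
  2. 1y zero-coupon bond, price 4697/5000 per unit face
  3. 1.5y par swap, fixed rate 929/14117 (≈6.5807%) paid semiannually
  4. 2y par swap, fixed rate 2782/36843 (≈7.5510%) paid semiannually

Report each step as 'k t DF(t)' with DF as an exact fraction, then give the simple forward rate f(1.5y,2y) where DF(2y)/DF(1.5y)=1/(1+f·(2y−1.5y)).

1 1/2 9769/10000
2 1 4697/5000
3 3/2 9071/10000
4 2 8609/10000
f(1.5y,2y) = ((9071/10000)/(8609/10000) − 1)/(1/2) = 924/8609 ≈ 10.7330%

step 1 [0.5y] zero: DF = P = 9769/10000 ≈ 0.976900
step 2 [1y] zero: DF = P = 4697/5000 ≈ 0.939400
step 3 [1.5y] swap r/2=929/28234: DF=(1 − 929/28234·(0.976900+0.939400))/(1+929/28234) = 9071/10000 ≈ 0.907100
step 4 [2y] swap r/2=1391/36843: DF=(1 − 1391/36843·(0.976900+0.939400+0.907100))/(1+1391/36843) = 8609/10000 ≈ 0.860900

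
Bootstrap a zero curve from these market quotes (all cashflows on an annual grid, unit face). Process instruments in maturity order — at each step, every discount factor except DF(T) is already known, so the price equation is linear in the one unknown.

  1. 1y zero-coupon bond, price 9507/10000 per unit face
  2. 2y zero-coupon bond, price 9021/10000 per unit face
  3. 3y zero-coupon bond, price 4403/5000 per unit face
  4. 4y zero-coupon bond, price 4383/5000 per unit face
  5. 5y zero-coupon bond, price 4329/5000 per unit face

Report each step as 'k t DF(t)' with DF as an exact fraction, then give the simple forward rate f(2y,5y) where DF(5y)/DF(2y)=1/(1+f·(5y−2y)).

1 1 9507/10000
2 2 9021/10000
3 3 4403/5000
4 4 4383/5000
5 5 4329/5000
f(2y,5y) = ((9021/10000)/(4329/5000) − 1)/(3) = 121/8658 ≈ 1.3976%

step 1 [1y] zero: DF = P = 9507/10000 ≈ 0.950700
step 2 [2y] zero: DF = P = 9021/10000 ≈ 0.902100
step 3 [3y] zero: DF = P = 4403/5000 ≈ 0.880600
step 4 [4y] zero: DF = P = 4383/5000 ≈ 0.876600
step 5 [5y] zero: DF = P = 4329/5000 ≈ 0.865800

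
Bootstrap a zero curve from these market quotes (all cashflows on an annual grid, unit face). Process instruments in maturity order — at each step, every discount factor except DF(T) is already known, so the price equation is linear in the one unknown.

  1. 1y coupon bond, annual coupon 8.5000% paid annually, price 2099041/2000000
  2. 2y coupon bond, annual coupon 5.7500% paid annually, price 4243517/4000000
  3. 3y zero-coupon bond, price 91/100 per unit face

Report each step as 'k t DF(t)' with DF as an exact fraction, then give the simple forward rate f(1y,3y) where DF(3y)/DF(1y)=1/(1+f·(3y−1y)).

step 1 [1y] bond c/1=17/200: DF=(2099041/2000000 − 17/200·(0))/(1+17/200) = 9673/10000 ≈ 0.967300
step 2 [2y] bond c/1=23/400: DF=(4243517/4000000 − 23/400·(0.967300))/(1+23/400) = 4753/5000 ≈ 0.950600
step 3 [3y] zero: DF = P = 91/100 ≈ 0.910000

1 1 9673/10000
2 2 4753/5000
3 3 91/100
f(1y,3y) = ((9673/10000)/(91/100) − 1)/(2) = 573/18200 ≈ 3.1484%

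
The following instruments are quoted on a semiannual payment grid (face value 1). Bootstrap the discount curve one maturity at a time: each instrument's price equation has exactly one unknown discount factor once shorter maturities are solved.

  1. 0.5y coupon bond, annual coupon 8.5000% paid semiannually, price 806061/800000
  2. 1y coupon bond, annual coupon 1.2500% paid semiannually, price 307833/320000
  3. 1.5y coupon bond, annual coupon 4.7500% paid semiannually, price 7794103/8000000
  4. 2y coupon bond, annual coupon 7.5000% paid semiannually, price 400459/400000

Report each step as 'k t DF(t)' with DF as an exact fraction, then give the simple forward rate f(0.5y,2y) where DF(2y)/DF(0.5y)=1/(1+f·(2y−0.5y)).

step 1 [0.5y] bond c/2=17/400: DF=(806061/800000 − 17/400·(0))/(1+17/400) = 1933/2000 ≈ 0.966500
step 2 [1y] bond c/2=1/160: DF=(307833/320000 − 1/160·(0.966500))/(1+1/160) = 19/20 ≈ 0.950000
step 3 [1.5y] bond c/2=19/800: DF=(7794103/8000000 − 19/800·(0.966500+0.950000))/(1+19/800) = 567/625 ≈ 0.907200
step 4 [2y] bond c/2=3/80: DF=(400459/400000 − 3/80·(0.966500+0.950000+0.907200))/(1+3/80) = 8629/10000 ≈ 0.862900

1 1/2 1933/2000
2 1 19/20
3 3/2 567/625
4 2 8629/10000
f(0.5y,2y) = ((1933/2000)/(8629/10000) − 1)/(3/2) = 2072/25887 ≈ 8.0040%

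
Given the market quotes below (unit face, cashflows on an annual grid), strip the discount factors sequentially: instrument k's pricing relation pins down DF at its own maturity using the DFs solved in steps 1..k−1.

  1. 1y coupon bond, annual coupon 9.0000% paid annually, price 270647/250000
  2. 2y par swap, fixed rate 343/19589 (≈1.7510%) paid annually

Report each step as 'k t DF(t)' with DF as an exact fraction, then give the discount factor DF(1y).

1 1 2483/2500
2 2 9657/10000
DF(1y) = 2483/2500 ≈ 0.993200

step 1 [1y] bond c/1=9/100: DF=(270647/250000 − 9/100·(0))/(1+9/100) = 2483/2500 ≈ 0.993200
step 2 [2y] swap r/1=343/19589: DF=(1 − 343/19589·(0.993200))/(1+343/19589) = 9657/10000 ≈ 0.965700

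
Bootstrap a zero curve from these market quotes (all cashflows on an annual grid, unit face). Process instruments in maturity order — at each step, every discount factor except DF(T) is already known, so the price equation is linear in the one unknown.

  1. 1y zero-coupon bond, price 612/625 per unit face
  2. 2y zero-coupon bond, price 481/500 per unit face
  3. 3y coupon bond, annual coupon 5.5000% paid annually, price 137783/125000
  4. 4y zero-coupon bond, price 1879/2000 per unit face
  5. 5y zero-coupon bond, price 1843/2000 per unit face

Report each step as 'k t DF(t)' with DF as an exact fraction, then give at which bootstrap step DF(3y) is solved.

step 1 [1y] zero: DF = P = 612/625 ≈ 0.979200
step 2 [2y] zero: DF = P = 481/500 ≈ 0.962000
step 3 [3y] bond c/1=11/200: DF=(137783/125000 − 11/200·(0.979200+0.962000))/(1+11/200) = 2359/2500 ≈ 0.943600
step 4 [4y] zero: DF = P = 1879/2000 ≈ 0.939500
step 5 [5y] zero: DF = P = 1843/2000 ≈ 0.921500

1 1 612/625
2 2 481/500
3 3 2359/2500
4 4 1879/2000
5 5 1843/2000
DF(3y) is solved at step 3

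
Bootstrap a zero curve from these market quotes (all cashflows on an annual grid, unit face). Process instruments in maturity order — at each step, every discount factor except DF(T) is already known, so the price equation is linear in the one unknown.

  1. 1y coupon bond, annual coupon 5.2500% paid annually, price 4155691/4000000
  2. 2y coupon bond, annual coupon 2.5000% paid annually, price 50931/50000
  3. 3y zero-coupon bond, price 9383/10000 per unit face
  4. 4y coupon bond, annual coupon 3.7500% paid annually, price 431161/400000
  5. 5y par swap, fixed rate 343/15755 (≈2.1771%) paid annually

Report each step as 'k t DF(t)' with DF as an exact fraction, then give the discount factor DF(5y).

step 1 [1y] bond c/1=21/400: DF=(4155691/4000000 − 21/400·(0))/(1+21/400) = 9871/10000 ≈ 0.987100
step 2 [2y] bond c/1=1/40: DF=(50931/50000 − 1/40·(0.987100))/(1+1/40) = 9697/10000 ≈ 0.969700
step 3 [3y] zero: DF = P = 9383/10000 ≈ 0.938300
step 4 [4y] bond c/1=3/80: DF=(431161/400000 − 3/80·(0.987100+0.969700+0.938300))/(1+3/80) = 9343/10000 ≈ 0.934300
step 5 [5y] swap r/1=343/15755: DF=(1 − 343/15755·(0.987100+0.969700+0.938300+0.934300))/(1+343/15755) = 8971/10000 ≈ 0.897100

1 1 9871/10000
2 2 9697/10000
3 3 9383/10000
4 4 9343/10000
5 5 8971/10000
DF(5y) = 8971/10000 ≈ 0.897100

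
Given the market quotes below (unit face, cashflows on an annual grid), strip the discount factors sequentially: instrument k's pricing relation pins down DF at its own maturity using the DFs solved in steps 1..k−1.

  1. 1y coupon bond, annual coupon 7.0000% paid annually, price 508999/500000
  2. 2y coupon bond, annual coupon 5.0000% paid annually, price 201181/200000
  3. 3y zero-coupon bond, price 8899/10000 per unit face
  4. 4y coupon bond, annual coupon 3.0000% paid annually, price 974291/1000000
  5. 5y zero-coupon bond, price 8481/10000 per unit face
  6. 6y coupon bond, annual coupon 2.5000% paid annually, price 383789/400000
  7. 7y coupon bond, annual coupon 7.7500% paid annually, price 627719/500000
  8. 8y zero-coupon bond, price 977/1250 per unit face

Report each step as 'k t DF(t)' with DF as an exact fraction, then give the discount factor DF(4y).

step 1 [1y] bond c/1=7/100: DF=(508999/500000 − 7/100·(0))/(1+7/100) = 4757/5000 ≈ 0.951400
step 2 [2y] bond c/1=1/20: DF=(201181/200000 − 1/20·(0.951400))/(1+1/20) = 9127/10000 ≈ 0.912700
step 3 [3y] zero: DF = P = 8899/10000 ≈ 0.889900
step 4 [4y] bond c/1=3/100: DF=(974291/1000000 − 3/100·(0.951400+0.912700+0.889900))/(1+3/100) = 8657/10000 ≈ 0.865700
step 5 [5y] zero: DF = P = 8481/10000 ≈ 0.848100
step 6 [6y] bond c/1=1/40: DF=(383789/400000 − 1/40·(0.951400+0.912700+0.889900+0.865700+0.848100))/(1+1/40) = 8271/10000 ≈ 0.827100
step 7 [7y] bond c/1=31/400: DF=(627719/500000 − 31/400·(0.951400+0.912700+0.889900+0.865700+0.848100+0.827100))/(1+31/400) = 7843/10000 ≈ 0.784300
step 8 [8y] zero: DF = P = 977/1250 ≈ 0.781600

1 1 4757/5000
2 2 9127/10000
3 3 8899/10000
4 4 8657/10000
5 5 8481/10000
6 6 8271/10000
7 7 7843/10000
8 8 977/1250
DF(4y) = 8657/10000 ≈ 0.865700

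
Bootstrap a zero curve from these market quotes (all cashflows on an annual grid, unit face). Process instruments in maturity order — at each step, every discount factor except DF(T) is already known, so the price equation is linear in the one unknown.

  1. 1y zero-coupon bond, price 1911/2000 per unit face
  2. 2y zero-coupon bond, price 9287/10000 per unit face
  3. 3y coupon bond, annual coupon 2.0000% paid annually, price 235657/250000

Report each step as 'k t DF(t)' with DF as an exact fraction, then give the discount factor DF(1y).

step 1 [1y] zero: DF = P = 1911/2000 ≈ 0.955500
step 2 [2y] zero: DF = P = 9287/10000 ≈ 0.928700
step 3 [3y] bond c/1=1/50: DF=(235657/250000 − 1/50·(0.955500+0.928700))/(1+1/50) = 1109/1250 ≈ 0.887200

1 1 1911/2000
2 2 9287/10000
3 3 1109/1250
DF(1y) = 1911/2000 ≈ 0.955500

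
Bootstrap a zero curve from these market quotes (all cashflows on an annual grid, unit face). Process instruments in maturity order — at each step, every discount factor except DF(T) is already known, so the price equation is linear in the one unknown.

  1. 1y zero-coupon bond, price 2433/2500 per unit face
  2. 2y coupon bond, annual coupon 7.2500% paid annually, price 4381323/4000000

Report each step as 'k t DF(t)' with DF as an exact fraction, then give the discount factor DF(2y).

1 1 2433/2500
2 2 1911/2000
DF(2y) = 1911/2000 ≈ 0.955500

step 1 [1y] zero: DF = P = 2433/2500 ≈ 0.973200
step 2 [2y] bond c/1=29/400: DF=(4381323/4000000 − 29/400·(0.973200))/(1+29/400) = 1911/2000 ≈ 0.955500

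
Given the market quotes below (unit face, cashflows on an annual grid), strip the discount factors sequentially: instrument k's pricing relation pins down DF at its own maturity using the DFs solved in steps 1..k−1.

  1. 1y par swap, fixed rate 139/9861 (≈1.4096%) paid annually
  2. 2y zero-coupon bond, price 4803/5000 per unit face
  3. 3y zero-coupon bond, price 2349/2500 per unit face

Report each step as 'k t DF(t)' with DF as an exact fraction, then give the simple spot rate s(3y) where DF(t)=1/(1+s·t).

step 1 [1y] swap r/1=139/9861: DF=(1 − 139/9861·(0))/(1+139/9861) = 9861/10000 ≈ 0.986100
step 2 [2y] zero: DF = P = 4803/5000 ≈ 0.960600
step 3 [3y] zero: DF = P = 2349/2500 ≈ 0.939600

1 1 9861/10000
2 2 4803/5000
3 3 2349/2500
s(3y) = (1/(2349/2500) − 1)/(3) = 151/7047 ≈ 2.1428%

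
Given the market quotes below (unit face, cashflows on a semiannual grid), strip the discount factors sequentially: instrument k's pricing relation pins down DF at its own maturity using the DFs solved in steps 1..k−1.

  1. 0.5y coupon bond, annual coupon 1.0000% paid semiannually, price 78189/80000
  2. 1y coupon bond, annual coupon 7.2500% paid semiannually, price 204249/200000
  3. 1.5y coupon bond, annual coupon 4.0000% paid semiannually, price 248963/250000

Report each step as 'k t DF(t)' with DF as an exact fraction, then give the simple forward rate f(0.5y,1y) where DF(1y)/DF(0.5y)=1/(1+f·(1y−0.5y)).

1 1/2 389/400
2 1 1903/2000
3 3/2 4693/5000
f(0.5y,1y) = ((389/400)/(1903/2000) − 1)/(1/2) = 84/1903 ≈ 4.4141%

step 1 [0.5y] bond c/2=1/200: DF=(78189/80000 − 1/200·(0))/(1+1/200) = 389/400 ≈ 0.972500
step 2 [1y] bond c/2=29/800: DF=(204249/200000 − 29/800·(0.972500))/(1+29/800) = 1903/2000 ≈ 0.951500
step 3 [1.5y] bond c/2=1/50: DF=(248963/250000 − 1/50·(0.972500+0.951500))/(1+1/50) = 4693/5000 ≈ 0.938600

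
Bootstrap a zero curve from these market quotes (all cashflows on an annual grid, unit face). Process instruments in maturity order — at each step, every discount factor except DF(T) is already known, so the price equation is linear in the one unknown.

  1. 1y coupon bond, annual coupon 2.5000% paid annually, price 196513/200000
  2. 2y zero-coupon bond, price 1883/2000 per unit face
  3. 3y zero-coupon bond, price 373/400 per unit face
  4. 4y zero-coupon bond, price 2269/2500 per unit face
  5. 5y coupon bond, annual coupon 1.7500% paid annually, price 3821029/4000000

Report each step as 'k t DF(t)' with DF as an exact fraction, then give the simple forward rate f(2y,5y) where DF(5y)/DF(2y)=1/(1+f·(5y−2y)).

1 1 4793/5000
2 2 1883/2000
3 3 373/400
4 4 2269/2500
5 5 1749/2000
f(2y,5y) = ((1883/2000)/(1749/2000) − 1)/(3) = 134/5247 ≈ 2.5538%

step 1 [1y] bond c/1=1/40: DF=(196513/200000 − 1/40·(0))/(1+1/40) = 4793/5000 ≈ 0.958600
step 2 [2y] zero: DF = P = 1883/2000 ≈ 0.941500
step 3 [3y] zero: DF = P = 373/400 ≈ 0.932500
step 4 [4y] zero: DF = P = 2269/2500 ≈ 0.907600
step 5 [5y] bond c/1=7/400: DF=(3821029/4000000 − 7/400·(0.958600+0.941500+0.932500+0.907600))/(1+7/400) = 1749/2000 ≈ 0.874500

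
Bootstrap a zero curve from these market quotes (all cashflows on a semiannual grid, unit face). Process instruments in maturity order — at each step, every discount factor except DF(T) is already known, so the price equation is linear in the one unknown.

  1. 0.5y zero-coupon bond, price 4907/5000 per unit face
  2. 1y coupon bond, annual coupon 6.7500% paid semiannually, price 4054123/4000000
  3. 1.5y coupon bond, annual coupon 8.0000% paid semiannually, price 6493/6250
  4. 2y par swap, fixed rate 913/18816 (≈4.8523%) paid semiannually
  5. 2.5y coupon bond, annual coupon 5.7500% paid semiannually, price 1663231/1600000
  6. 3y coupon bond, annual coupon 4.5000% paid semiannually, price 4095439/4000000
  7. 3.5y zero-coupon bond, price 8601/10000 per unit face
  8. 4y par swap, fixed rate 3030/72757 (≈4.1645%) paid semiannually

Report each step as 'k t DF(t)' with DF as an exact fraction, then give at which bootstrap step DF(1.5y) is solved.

step 1 [0.5y] zero: DF = P = 4907/5000 ≈ 0.981400
step 2 [1y] bond c/2=27/800: DF=(4054123/4000000 − 27/800·(0.981400))/(1+27/800) = 2371/2500 ≈ 0.948400
step 3 [1.5y] bond c/2=1/25: DF=(6493/6250 − 1/25·(0.981400+0.948400))/(1+1/25) = 9247/10000 ≈ 0.924700
step 4 [2y] swap r/2=913/37632: DF=(1 − 913/37632·(0.981400+0.948400+0.924700))/(1+913/37632) = 9087/10000 ≈ 0.908700
step 5 [2.5y] bond c/2=23/800: DF=(1663231/1600000 − 23/800·(0.981400+0.948400+0.924700+0.908700))/(1+23/800) = 9053/10000 ≈ 0.905300
step 6 [3y] bond c/2=9/400: DF=(4095439/4000000 − 9/400·(0.981400+0.948400+0.924700+0.908700+0.905300))/(1+9/400) = 4493/5000 ≈ 0.898600
step 7 [3.5y] zero: DF = P = 8601/10000 ≈ 0.860100
step 8 [4y] swap r/2=1515/72757: DF=(1 − 1515/72757·(0.981400+0.948400+0.924700+0.908700+0.905300+0.898600+0.860100))/(1+1515/72757) = 1697/2000 ≈ 0.848500

1 1/2 4907/5000
2 1 2371/2500
3 3/2 9247/10000
4 2 9087/10000
5 5/2 9053/10000
6 3 4493/5000
7 7/2 8601/10000
8 4 1697/2000
DF(1.5y) is solved at step 3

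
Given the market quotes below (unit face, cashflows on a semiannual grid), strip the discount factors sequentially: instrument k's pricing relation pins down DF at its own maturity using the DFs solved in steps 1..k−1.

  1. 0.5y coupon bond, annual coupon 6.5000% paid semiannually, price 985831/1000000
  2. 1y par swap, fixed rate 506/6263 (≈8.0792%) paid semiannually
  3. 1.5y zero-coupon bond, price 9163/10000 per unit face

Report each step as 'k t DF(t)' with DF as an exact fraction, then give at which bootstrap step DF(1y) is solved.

1 1/2 2387/2500
2 1 9241/10000
3 3/2 9163/10000
DF(1y) is solved at step 2

step 1 [0.5y] bond c/2=13/400: DF=(985831/1000000 − 13/400·(0))/(1+13/400) = 2387/2500 ≈ 0.954800
step 2 [1y] swap r/2=253/6263: DF=(1 − 253/6263·(0.954800))/(1+253/6263) = 9241/10000 ≈ 0.924100
step 3 [1.5y] zero: DF = P = 9163/10000 ≈ 0.916300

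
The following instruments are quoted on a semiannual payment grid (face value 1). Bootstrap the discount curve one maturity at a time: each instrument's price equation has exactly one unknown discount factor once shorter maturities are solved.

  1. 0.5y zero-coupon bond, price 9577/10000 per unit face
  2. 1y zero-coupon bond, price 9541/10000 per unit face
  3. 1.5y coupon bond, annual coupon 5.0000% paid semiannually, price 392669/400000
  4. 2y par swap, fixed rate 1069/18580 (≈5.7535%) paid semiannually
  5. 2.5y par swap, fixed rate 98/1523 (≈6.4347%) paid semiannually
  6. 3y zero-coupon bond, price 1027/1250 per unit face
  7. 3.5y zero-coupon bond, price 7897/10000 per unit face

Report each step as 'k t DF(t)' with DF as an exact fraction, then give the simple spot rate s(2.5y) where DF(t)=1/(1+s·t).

1 1/2 9577/10000
2 1 9541/10000
3 3/2 9111/10000
4 2 8931/10000
5 5/2 853/1000
6 3 1027/1250
7 7/2 7897/10000
s(2.5y) = (1/(853/1000) − 1)/(5/2) = 294/4265 ≈ 6.8933%

step 1 [0.5y] zero: DF = P = 9577/10000 ≈ 0.957700
step 2 [1y] zero: DF = P = 9541/10000 ≈ 0.954100
step 3 [1.5y] bond c/2=1/40: DF=(392669/400000 − 1/40·(0.957700+0.954100))/(1+1/40) = 9111/10000 ≈ 0.911100
step 4 [2y] swap r/2=1069/37160: DF=(1 − 1069/37160·(0.957700+0.954100+0.911100))/(1+1069/37160) = 8931/10000 ≈ 0.893100
step 5 [2.5y] swap r/2=49/1523: DF=(1 − 49/1523·(0.957700+0.954100+0.911100+0.893100))/(1+49/1523) = 853/1000 ≈ 0.853000
step 6 [3y] zero: DF = P = 1027/1250 ≈ 0.821600
step 7 [3.5y] zero: DF = P = 7897/10000 ≈ 0.789700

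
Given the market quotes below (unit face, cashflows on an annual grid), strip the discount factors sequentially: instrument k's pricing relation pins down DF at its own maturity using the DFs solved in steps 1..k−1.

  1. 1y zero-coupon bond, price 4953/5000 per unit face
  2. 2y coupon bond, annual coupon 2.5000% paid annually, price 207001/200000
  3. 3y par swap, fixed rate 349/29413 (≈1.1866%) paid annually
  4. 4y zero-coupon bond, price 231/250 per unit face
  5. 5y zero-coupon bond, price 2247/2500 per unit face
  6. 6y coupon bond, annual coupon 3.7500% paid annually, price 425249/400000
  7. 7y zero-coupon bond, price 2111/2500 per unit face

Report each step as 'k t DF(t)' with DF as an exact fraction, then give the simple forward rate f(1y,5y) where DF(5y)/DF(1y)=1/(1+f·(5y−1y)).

step 1 [1y] zero: DF = P = 4953/5000 ≈ 0.990600
step 2 [2y] bond c/1=1/40: DF=(207001/200000 − 1/40·(0.990600))/(1+1/40) = 616/625 ≈ 0.985600
step 3 [3y] swap r/1=349/29413: DF=(1 − 349/29413·(0.990600+0.985600))/(1+349/29413) = 9651/10000 ≈ 0.965100
step 4 [4y] zero: DF = P = 231/250 ≈ 0.924000
step 5 [5y] zero: DF = P = 2247/2500 ≈ 0.898800
step 6 [6y] bond c/1=3/80: DF=(425249/400000 − 3/80·(0.990600+0.985600+0.965100+0.924000+0.898800))/(1+3/80) = 341/400 ≈ 0.852500
step 7 [7y] zero: DF = P = 2111/2500 ≈ 0.844400

1 1 4953/5000
2 2 616/625
3 3 9651/10000
4 4 231/250
5 5 2247/2500
6 6 341/400
7 7 2111/2500
f(1y,5y) = ((4953/5000)/(2247/2500) − 1)/(4) = 153/5992 ≈ 2.5534%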